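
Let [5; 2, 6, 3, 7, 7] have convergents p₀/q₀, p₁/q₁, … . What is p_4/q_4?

Using pₖ = aₖpₖ₋₁ + pₖ₋₂, qₖ = aₖqₖ₋₁ + qₖ₋₂ (with p₋₁=1, p₋₂=0, q₋₁=0, q₋₂=1):
  k=0: a=5, p=5, q=1
  k=1: a=2, p=11, q=2
  k=2: a=6, p=71, q=13
  k=3: a=3, p=224, q=41
  k=4: a=7, p=1639, q=300

1639/300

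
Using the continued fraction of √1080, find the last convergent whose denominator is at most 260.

5291/161

√1080 = [32; 1, 6, 3, 6, 1, 64, …] (period length 6).
Convergents:
  p_0/q_0 = 32/1
  p_1/q_1 = 33/1
  p_2/q_2 = 230/7
  p_3/q_3 = 723/22
  p_4/q_4 = 4568/139
  p_5/q_5 = 5291/161
  p_6/q_6 = 343192/10443
q_5 = 161 ≤ 260 < 10443 = q_6, so the answer is 5291/161.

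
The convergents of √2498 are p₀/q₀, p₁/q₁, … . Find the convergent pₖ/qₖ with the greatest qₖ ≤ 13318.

249850/4999

√2498 = [49; 1, 48, 1, 98, …] (period length 4).
Convergents:
  p_0/q_0 = 49/1
  p_1/q_1 = 50/1
  p_2/q_2 = 2449/49
  p_3/q_3 = 2499/50
  p_4/q_4 = 247351/4949
  p_5/q_5 = 249850/4999
  p_6/q_6 = 12240151/244901
q_5 = 4999 ≤ 13318 < 244901 = q_6, so the answer is 249850/4999.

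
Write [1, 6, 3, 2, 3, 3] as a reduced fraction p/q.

Using pₖ = aₖpₖ₋₁ + pₖ₋₂ and qₖ = aₖqₖ₋₁ + qₖ₋₂:
  k=0: a=1, p=1, q=1
  k=1: a=6, p=7, q=6
  k=2: a=3, p=22, q=19
  k=3: a=2, p=51, q=44
  k=4: a=3, p=175, q=151
  k=5: a=3, p=576, q=497

576/497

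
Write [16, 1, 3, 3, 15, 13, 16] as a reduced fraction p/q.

Fold from the inside: start with 16/1.
  13 + 1/16 = 209/16
  15 + 16/209 = 3151/209
  3 + 209/3151 = 9662/3151
  3 + 3151/9662 = 32137/9662
  1 + 9662/32137 = 41799/32137
  16 + 32137/41799 = 700921/41799

700921/41799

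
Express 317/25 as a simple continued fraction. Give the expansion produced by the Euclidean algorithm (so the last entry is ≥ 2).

317 = 12*25 + 17
25 = 1*17 + 8
17 = 2*8 + 1
8 = 8*1 + 0  (stop)
So 317/25 = [12; 1, 2, 8].

[12; 1, 2, 8]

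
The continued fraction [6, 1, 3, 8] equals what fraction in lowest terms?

Fold from the inside: start with 8/1.
  3 + 1/8 = 25/8
  1 + 8/25 = 33/25
  6 + 25/33 = 223/33

223/33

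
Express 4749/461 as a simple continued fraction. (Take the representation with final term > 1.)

[10; 3, 3, 6, 3, 2]

4749 = 10·461 + 139
461 = 3·139 + 44
139 = 3·44 + 7
44 = 6·7 + 2
7 = 3·2 + 1
2 = 2·1 + 0  (stop)
So 4749/461 = [10; 3, 3, 6, 3, 2].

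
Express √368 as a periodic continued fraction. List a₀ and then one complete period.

[19; 5, 2, 5, 38]

a₀ = ⌊√368⌋ = 19.
With m₀=0, d₀=1 and mₖ₊₁ = dₖaₖ − mₖ, dₖ₊₁ = (n − mₖ₊₁²)/dₖ, aₖ₊₁ = ⌊(a₀+mₖ₊₁)/dₖ₊₁⌋:
  k=1: m=19, d=7, a=5
  k=2: m=16, d=16, a=2
  k=3: m=16, d=7, a=5
  k=4: m=19, d=1, a=38
d=1 and a=2a₀=38 at k=4, so the next step gives (m, d) = (19, 7) again — its k=1 value — and the period has length 4.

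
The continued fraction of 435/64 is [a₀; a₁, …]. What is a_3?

1

435 = 6·64 + 51   →  a_0 = 6
64 = 1·51 + 13   →  a_1 = 1
51 = 3·13 + 12   →  a_2 = 3
13 = 1·12 + 1   →  a_3 = 1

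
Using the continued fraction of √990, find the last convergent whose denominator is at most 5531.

√990 = [31; 2, 6, 2, 62, …] (period length 4).
Convergents:
  p_0/q_0 = 31/1
  p_1/q_1 = 63/2
  p_2/q_2 = 409/13
  p_3/q_3 = 881/28
  p_4/q_4 = 55031/1749
  p_5/q_5 = 110943/3526
  p_6/q_6 = 720689/22905
q_5 = 3526 ≤ 5531 < 22905 = q_6, so the answer is 110943/3526.

110943/3526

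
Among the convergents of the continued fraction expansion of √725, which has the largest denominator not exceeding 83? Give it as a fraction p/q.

√725 = [26; 1, 12, 2, 12, 1, 52, …] (period length 6).
Convergents:
  p_0/q_0 = 26/1
  p_1/q_1 = 27/1
  p_2/q_2 = 350/13
  p_3/q_3 = 727/27
  p_4/q_4 = 9074/337
q_3 = 27 ≤ 83 < 337 = q_4, so the answer is 727/27.

727/27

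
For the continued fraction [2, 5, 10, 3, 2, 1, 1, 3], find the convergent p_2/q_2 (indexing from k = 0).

Using pₖ = aₖpₖ₋₁ + pₖ₋₂, qₖ = aₖqₖ₋₁ + qₖ₋₂ (with p₋₁=1, p₋₂=0, q₋₁=0, q₋₂=1):
  k=0: a=2, p=2, q=1
  k=1: a=5, p=11, q=5
  k=2: a=10, p=112, q=51

112/51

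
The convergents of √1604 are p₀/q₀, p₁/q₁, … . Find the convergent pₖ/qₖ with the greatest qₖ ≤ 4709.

√1604 = [40; 20, 80, …] (period length 2).
Convergents:
  p_0/q_0 = 40/1
  p_1/q_1 = 801/20
  p_2/q_2 = 64120/1601
  p_3/q_3 = 1283201/32040
q_2 = 1601 ≤ 4709 < 32040 = q_3, so the answer is 64120/1601.

64120/1601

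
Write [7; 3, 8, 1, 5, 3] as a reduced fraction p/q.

Using pₖ = aₖpₖ₋₁ + pₖ₋₂ and qₖ = aₖqₖ₋₁ + qₖ₋₂:
  k=0: a=7, p=7, q=1
  k=1: a=3, p=22, q=3
  k=2: a=8, p=183, q=25
  k=3: a=1, p=205, q=28
  k=4: a=5, p=1208, q=165
  k=5: a=3, p=3829, q=523

3829/523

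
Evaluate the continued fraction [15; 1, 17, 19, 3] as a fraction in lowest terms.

Using pₖ = aₖpₖ₋₁ + pₖ₋₂ and qₖ = aₖqₖ₋₁ + qₖ₋₂:
  k=0: a=15, p=15, q=1
  k=1: a=1, p=16, q=1
  k=2: a=17, p=287, q=18
  k=3: a=19, p=5469, q=343
  k=4: a=3, p=16694, q=1047

16694/1047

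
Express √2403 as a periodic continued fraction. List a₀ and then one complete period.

[49; 49, 98]

a₀ = ⌊√2403⌋ = 49.
With m₀=0, d₀=1 and mₖ₊₁ = dₖaₖ − mₖ, dₖ₊₁ = (n − mₖ₊₁²)/dₖ, aₖ₊₁ = ⌊(a₀+mₖ₊₁)/dₖ₊₁⌋:
  k=1: m=49, d=2, a=49
  k=2: m=49, d=1, a=98
d=1 and a=2a₀=98 at k=2, so the next step gives (m, d) = (49, 2) again — its k=1 value — and the period has length 2.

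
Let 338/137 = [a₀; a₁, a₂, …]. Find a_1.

2

338 = 2·137 + 64   →  a_0 = 2
137 = 2·64 + 9   →  a_1 = 2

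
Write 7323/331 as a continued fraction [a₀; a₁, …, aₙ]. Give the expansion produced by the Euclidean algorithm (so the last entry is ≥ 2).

[22; 8, 13, 1, 2]

7323 = 22×331 + 41
331 = 8×41 + 3
41 = 13×3 + 2
3 = 1×2 + 1
2 = 2×1 + 0  (stop)
So 7323/331 = [22; 8, 13, 1, 2].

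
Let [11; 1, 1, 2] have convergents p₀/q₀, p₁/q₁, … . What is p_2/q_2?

23/2

Using pₖ = aₖpₖ₋₁ + pₖ₋₂, qₖ = aₖqₖ₋₁ + qₖ₋₂ (with p₋₁=1, p₋₂=0, q₋₁=0, q₋₂=1):
  k=0: a=11, p=11, q=1
  k=1: a=1, p=12, q=1
  k=2: a=1, p=23, q=2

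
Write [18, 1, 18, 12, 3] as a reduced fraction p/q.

Fold from the inside: start with 3/1.
  12 + 1/3 = 37/3
  18 + 3/37 = 669/37
  1 + 37/669 = 706/669
  18 + 669/706 = 13377/706

13377/706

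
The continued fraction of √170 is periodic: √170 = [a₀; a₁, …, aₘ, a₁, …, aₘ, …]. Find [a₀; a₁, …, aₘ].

a₀ = ⌊√170⌋ = 13.
With m₀=0, d₀=1 and mₖ₊₁ = dₖaₖ − mₖ, dₖ₊₁ = (n − mₖ₊₁²)/dₖ, aₖ₊₁ = ⌊(a₀+mₖ₊₁)/dₖ₊₁⌋:
  k=1: m=13, d=1, a=26
d=1 and a=2a₀=26 at k=1, so the next step gives (m, d) = (13, 1) again — its k=1 value — and the period has length 1.

[13; 26]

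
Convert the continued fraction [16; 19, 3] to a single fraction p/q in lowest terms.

Using pₖ = aₖpₖ₋₁ + pₖ₋₂ and qₖ = aₖqₖ₋₁ + qₖ₋₂:
  k=0: a=16, p=16, q=1
  k=1: a=19, p=305, q=19
  k=2: a=3, p=931, q=58

931/58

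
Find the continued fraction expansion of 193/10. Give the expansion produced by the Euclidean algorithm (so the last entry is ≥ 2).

[19; 3, 3]

193 = 19*10 + 3
10 = 3*3 + 1
3 = 3*1 + 0  (stop)
So 193/10 = [19; 3, 3].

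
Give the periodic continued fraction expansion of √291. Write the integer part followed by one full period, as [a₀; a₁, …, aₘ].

a₀ = ⌊√291⌋ = 17.
With m₀=0, d₀=1 and mₖ₊₁ = dₖaₖ − mₖ, dₖ₊₁ = (n − mₖ₊₁²)/dₖ, aₖ₊₁ = ⌊(a₀+mₖ₊₁)/dₖ₊₁⌋:
  k=1: m=17, d=2, a=17
  k=2: m=17, d=1, a=34
d=1 and a=2a₀=34 at k=2, so the next step gives (m, d) = (17, 2) again — its k=1 value — and the period has length 2.

[17; 17, 34]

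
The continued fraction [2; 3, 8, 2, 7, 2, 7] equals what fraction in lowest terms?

14646/6311

Using pₖ = aₖpₖ₋₁ + pₖ₋₂ and qₖ = aₖqₖ₋₁ + qₖ₋₂:
  k=0: a=2, p=2, q=1
  k=1: a=3, p=7, q=3
  k=2: a=8, p=58, q=25
  k=3: a=2, p=123, q=53
  k=4: a=7, p=919, q=396
  k=5: a=2, p=1961, q=845
  k=6: a=7, p=14646, q=6311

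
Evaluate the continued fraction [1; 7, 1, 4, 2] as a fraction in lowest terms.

97/86

Fold from the inside: start with 2/1.
  4 + 1/2 = 9/2
  1 + 2/9 = 11/9
  7 + 9/11 = 86/11
  1 + 11/86 = 97/86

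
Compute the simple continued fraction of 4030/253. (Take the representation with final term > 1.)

[15; 1, 13, 18]

4030 = 15×253 + 235
253 = 1×235 + 18
235 = 13×18 + 1
18 = 18×1 + 0  (stop)
So 4030/253 = [15; 1, 13, 18].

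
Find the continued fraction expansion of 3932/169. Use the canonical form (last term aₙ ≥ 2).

[23; 3, 1, 3, 11]

3932 = 23*169 + 45
169 = 3*45 + 34
45 = 1*34 + 11
34 = 3*11 + 1
11 = 11*1 + 0  (stop)
So 3932/169 = [23; 3, 1, 3, 11].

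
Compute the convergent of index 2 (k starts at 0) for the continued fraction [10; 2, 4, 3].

94/9

Using pₖ = aₖpₖ₋₁ + pₖ₋₂, qₖ = aₖqₖ₋₁ + qₖ₋₂ (with p₋₁=1, p₋₂=0, q₋₁=0, q₋₂=1):
  k=0: a=10, p=10, q=1
  k=1: a=2, p=21, q=2
  k=2: a=4, p=94, q=9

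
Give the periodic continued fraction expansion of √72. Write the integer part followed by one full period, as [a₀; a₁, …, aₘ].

[8; 2, 16]

a₀ = ⌊√72⌋ = 8.
With m₀=0, d₀=1 and mₖ₊₁ = dₖaₖ − mₖ, dₖ₊₁ = (n − mₖ₊₁²)/dₖ, aₖ₊₁ = ⌊(a₀+mₖ₊₁)/dₖ₊₁⌋:
  k=1: m=8, d=8, a=2
  k=2: m=8, d=1, a=16
d=1 and a=2a₀=16 at k=2, so the next step gives (m, d) = (8, 8) again — its k=1 value — and the period has length 2.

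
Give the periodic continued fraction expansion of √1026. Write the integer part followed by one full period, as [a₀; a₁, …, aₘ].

[32; 32, 64]

a₀ = ⌊√1026⌋ = 32.
With m₀=0, d₀=1 and mₖ₊₁ = dₖaₖ − mₖ, dₖ₊₁ = (n − mₖ₊₁²)/dₖ, aₖ₊₁ = ⌊(a₀+mₖ₊₁)/dₖ₊₁⌋:
  k=1: m=32, d=2, a=32
  k=2: m=32, d=1, a=64
d=1 and a=2a₀=64 at k=2, so the next step gives (m, d) = (32, 2) again — its k=1 value — and the period has length 2.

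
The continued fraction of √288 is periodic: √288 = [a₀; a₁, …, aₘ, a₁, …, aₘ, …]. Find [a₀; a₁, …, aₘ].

[16; 1, 32]

a₀ = ⌊√288⌋ = 16.
With m₀=0, d₀=1 and mₖ₊₁ = dₖaₖ − mₖ, dₖ₊₁ = (n − mₖ₊₁²)/dₖ, aₖ₊₁ = ⌊(a₀+mₖ₊₁)/dₖ₊₁⌋:
  k=1: m=16, d=32, a=1
  k=2: m=16, d=1, a=32
d=1 and a=2a₀=32 at k=2, so the next step gives (m, d) = (16, 32) again — its k=1 value — and the period has length 2.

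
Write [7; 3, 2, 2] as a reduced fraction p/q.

Using pₖ = aₖpₖ₋₁ + pₖ₋₂ and qₖ = aₖqₖ₋₁ + qₖ₋₂:
  k=0: a=7, p=7, q=1
  k=1: a=3, p=22, q=3
  k=2: a=2, p=51, q=7
  k=3: a=2, p=124, q=17

124/17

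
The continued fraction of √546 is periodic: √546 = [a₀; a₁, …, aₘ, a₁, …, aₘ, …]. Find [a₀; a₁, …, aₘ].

[23; 2, 1, 2, 1, 2, 46]

a₀ = ⌊√546⌋ = 23.
With m₀=0, d₀=1 and mₖ₊₁ = dₖaₖ − mₖ, dₖ₊₁ = (n − mₖ₊₁²)/dₖ, aₖ₊₁ = ⌊(a₀+mₖ₊₁)/dₖ₊₁⌋:
  k=1: m=23, d=17, a=2
  k=2: m=11, d=25, a=1
  k=3: m=14, d=14, a=2
  k=4: m=14, d=25, a=1
  k=5: m=11, d=17, a=2
  k=6: m=23, d=1, a=46
d=1 and a=2a₀=46 at k=6, so the next step gives (m, d) = (23, 17) again — its k=1 value — and the period has length 6.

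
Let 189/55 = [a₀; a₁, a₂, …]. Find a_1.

189 = 3·55 + 24   →  a_0 = 3
55 = 2·24 + 7   →  a_1 = 2

2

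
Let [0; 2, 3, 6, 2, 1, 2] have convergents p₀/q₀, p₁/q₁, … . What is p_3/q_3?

19/44

Using pₖ = aₖpₖ₋₁ + pₖ₋₂, qₖ = aₖqₖ₋₁ + qₖ₋₂ (with p₋₁=1, p₋₂=0, q₋₁=0, q₋₂=1):
  k=0: a=0, p=0, q=1
  k=1: a=2, p=1, q=2
  k=2: a=3, p=3, q=7
  k=3: a=6, p=19, q=44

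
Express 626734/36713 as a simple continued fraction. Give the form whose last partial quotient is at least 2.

626734 = 17×36713 + 2613
36713 = 14×2613 + 131
2613 = 19×131 + 124
131 = 1×124 + 7
124 = 17×7 + 5
7 = 1×5 + 2
5 = 2×2 + 1
2 = 2×1 + 0  (stop)
So 626734/36713 = [17; 14, 19, 1, 17, 1, 2, 2].

[17; 14, 19, 1, 17, 1, 2, 2]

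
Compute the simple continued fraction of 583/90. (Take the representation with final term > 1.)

583 = 6·90 + 43
90 = 2·43 + 4
43 = 10·4 + 3
4 = 1·3 + 1
3 = 3·1 + 0  (stop)
So 583/90 = [6; 2, 10, 1, 3].

[6; 2, 10, 1, 3]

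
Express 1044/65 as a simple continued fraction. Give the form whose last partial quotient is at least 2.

[16; 16, 4]

1044 = 16·65 + 4
65 = 16·4 + 1
4 = 4·1 + 0  (stop)
So 1044/65 = [16; 16, 4].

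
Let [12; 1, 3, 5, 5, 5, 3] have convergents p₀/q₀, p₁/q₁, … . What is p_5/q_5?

Using pₖ = aₖpₖ₋₁ + pₖ₋₂, qₖ = aₖqₖ₋₁ + qₖ₋₂ (with p₋₁=1, p₋₂=0, q₋₁=0, q₋₂=1):
  k=0: a=12, p=12, q=1
  k=1: a=1, p=13, q=1
  k=2: a=3, p=51, q=4
  k=3: a=5, p=268, q=21
  k=4: a=5, p=1391, q=109
  k=5: a=5, p=7223, q=566

7223/566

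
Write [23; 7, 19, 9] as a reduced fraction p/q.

Using pₖ = aₖpₖ₋₁ + pₖ₋₂ and qₖ = aₖqₖ₋₁ + qₖ₋₂:
  k=0: a=23, p=23, q=1
  k=1: a=7, p=162, q=7
  k=2: a=19, p=3101, q=134
  k=3: a=9, p=28071, q=1213

28071/1213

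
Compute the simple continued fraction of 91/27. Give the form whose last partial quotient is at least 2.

[3; 2, 1, 2, 3]

91 = 3·27 + 10
27 = 2·10 + 7
10 = 1·7 + 3
7 = 2·3 + 1
3 = 3·1 + 0  (stop)
So 91/27 = [3; 2, 1, 2, 3].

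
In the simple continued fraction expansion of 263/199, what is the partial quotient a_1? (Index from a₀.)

3

263 = 1·199 + 64   →  a_0 = 1
199 = 3·64 + 7   →  a_1 = 3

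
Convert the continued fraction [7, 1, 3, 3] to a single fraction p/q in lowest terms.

101/13

Using pₖ = aₖpₖ₋₁ + pₖ₋₂ and qₖ = aₖqₖ₋₁ + qₖ₋₂:
  k=0: a=7, p=7, q=1
  k=1: a=1, p=8, q=1
  k=2: a=3, p=31, q=4
  k=3: a=3, p=101, q=13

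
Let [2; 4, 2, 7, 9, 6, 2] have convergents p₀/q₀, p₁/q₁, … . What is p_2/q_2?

20/9

Using pₖ = aₖpₖ₋₁ + pₖ₋₂, qₖ = aₖqₖ₋₁ + qₖ₋₂ (with p₋₁=1, p₋₂=0, q₋₁=0, q₋₂=1):
  k=0: a=2, p=2, q=1
  k=1: a=4, p=9, q=4
  k=2: a=2, p=20, q=9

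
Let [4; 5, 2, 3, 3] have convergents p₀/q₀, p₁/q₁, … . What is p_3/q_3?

159/38

Using pₖ = aₖpₖ₋₁ + pₖ₋₂, qₖ = aₖqₖ₋₁ + qₖ₋₂ (with p₋₁=1, p₋₂=0, q₋₁=0, q₋₂=1):
  k=0: a=4, p=4, q=1
  k=1: a=5, p=21, q=5
  k=2: a=2, p=46, q=11
  k=3: a=3, p=159, q=38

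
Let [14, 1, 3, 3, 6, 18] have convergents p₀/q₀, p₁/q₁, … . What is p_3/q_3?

192/13

Using pₖ = aₖpₖ₋₁ + pₖ₋₂, qₖ = aₖqₖ₋₁ + qₖ₋₂ (with p₋₁=1, p₋₂=0, q₋₁=0, q₋₂=1):
  k=0: a=14, p=14, q=1
  k=1: a=1, p=15, q=1
  k=2: a=3, p=59, q=4
  k=3: a=3, p=192, q=13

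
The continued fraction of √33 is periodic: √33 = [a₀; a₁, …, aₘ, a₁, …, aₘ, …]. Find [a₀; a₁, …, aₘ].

a₀ = ⌊√33⌋ = 5.
With m₀=0, d₀=1 and mₖ₊₁ = dₖaₖ − mₖ, dₖ₊₁ = (n − mₖ₊₁²)/dₖ, aₖ₊₁ = ⌊(a₀+mₖ₊₁)/dₖ₊₁⌋:
  k=1: m=5, d=8, a=1
  k=2: m=3, d=3, a=2
  k=3: m=3, d=8, a=1
  k=4: m=5, d=1, a=10
d=1 and a=2a₀=10 at k=4, so the next step gives (m, d) = (5, 8) again — its k=1 value — and the period has length 4.

[5; 1, 2, 1, 10]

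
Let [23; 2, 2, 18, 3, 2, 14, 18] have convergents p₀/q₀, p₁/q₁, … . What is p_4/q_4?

Using pₖ = aₖpₖ₋₁ + pₖ₋₂, qₖ = aₖqₖ₋₁ + qₖ₋₂ (with p₋₁=1, p₋₂=0, q₋₁=0, q₋₂=1):
  k=0: a=23, p=23, q=1
  k=1: a=2, p=47, q=2
  k=2: a=2, p=117, q=5
  k=3: a=18, p=2153, q=92
  k=4: a=3, p=6576, q=281

6576/281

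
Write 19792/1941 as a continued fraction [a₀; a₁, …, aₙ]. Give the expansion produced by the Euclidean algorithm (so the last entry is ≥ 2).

19792 = 10·1941 + 382
1941 = 5·382 + 31
382 = 12·31 + 10
31 = 3·10 + 1
10 = 10·1 + 0  (stop)
So 19792/1941 = [10; 5, 12, 3, 10].

[10; 5, 12, 3, 10]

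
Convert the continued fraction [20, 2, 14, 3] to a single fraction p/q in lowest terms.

Using pₖ = aₖpₖ₋₁ + pₖ₋₂ and qₖ = aₖqₖ₋₁ + qₖ₋₂:
  k=0: a=20, p=20, q=1
  k=1: a=2, p=41, q=2
  k=2: a=14, p=594, q=29
  k=3: a=3, p=1823, q=89

1823/89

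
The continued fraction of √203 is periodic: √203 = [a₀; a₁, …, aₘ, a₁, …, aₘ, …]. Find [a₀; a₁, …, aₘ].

[14; 4, 28]

a₀ = ⌊√203⌋ = 14.
With m₀=0, d₀=1 and mₖ₊₁ = dₖaₖ − mₖ, dₖ₊₁ = (n − mₖ₊₁²)/dₖ, aₖ₊₁ = ⌊(a₀+mₖ₊₁)/dₖ₊₁⌋:
  k=1: m=14, d=7, a=4
  k=2: m=14, d=1, a=28
d=1 and a=2a₀=28 at k=2, so the next step gives (m, d) = (14, 7) again — its k=1 value — and the period has length 2.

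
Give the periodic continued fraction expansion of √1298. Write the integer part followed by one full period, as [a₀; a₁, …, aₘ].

a₀ = ⌊√1298⌋ = 36.
With m₀=0, d₀=1 and mₖ₊₁ = dₖaₖ − mₖ, dₖ₊₁ = (n − mₖ₊₁²)/dₖ, aₖ₊₁ = ⌊(a₀+mₖ₊₁)/dₖ₊₁⌋:
  k=1: m=36, d=2, a=36
  k=2: m=36, d=1, a=72
d=1 and a=2a₀=72 at k=2, so the next step gives (m, d) = (36, 2) again — its k=1 value — and the period has length 2.

[36; 36, 72]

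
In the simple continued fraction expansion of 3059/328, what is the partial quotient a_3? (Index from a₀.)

3

3059 = 9·328 + 107   →  a_0 = 9
328 = 3·107 + 7   →  a_1 = 3
107 = 15·7 + 2   →  a_2 = 15
7 = 3·2 + 1   →  a_3 = 3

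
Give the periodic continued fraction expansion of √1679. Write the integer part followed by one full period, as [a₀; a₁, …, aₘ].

[40; 1, 39, 1, 80]

a₀ = ⌊√1679⌋ = 40.
With m₀=0, d₀=1 and mₖ₊₁ = dₖaₖ − mₖ, dₖ₊₁ = (n − mₖ₊₁²)/dₖ, aₖ₊₁ = ⌊(a₀+mₖ₊₁)/dₖ₊₁⌋:
  k=1: m=40, d=79, a=1
  k=2: m=39, d=2, a=39
  k=3: m=39, d=79, a=1
  k=4: m=40, d=1, a=80
d=1 and a=2a₀=80 at k=4, so the next step gives (m, d) = (40, 79) again — its k=1 value — and the period has length 4.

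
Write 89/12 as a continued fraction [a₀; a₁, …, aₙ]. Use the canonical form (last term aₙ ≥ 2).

89 = 7·12 + 5
12 = 2·5 + 2
5 = 2·2 + 1
2 = 2·1 + 0  (stop)
So 89/12 = [7; 2, 2, 2].

[7; 2, 2, 2]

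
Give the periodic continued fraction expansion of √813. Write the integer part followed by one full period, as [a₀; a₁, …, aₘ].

[28; 1, 1, 18, 1, 1, 56]

a₀ = ⌊√813⌋ = 28.
With m₀=0, d₀=1 and mₖ₊₁ = dₖaₖ − mₖ, dₖ₊₁ = (n − mₖ₊₁²)/dₖ, aₖ₊₁ = ⌊(a₀+mₖ₊₁)/dₖ₊₁⌋:
  k=1: m=28, d=29, a=1
  k=2: m=1, d=28, a=1
  k=3: m=27, d=3, a=18
  k=4: m=27, d=28, a=1
  k=5: m=1, d=29, a=1
  k=6: m=28, d=1, a=56
d=1 and a=2a₀=56 at k=6, so the next step gives (m, d) = (28, 29) again — its k=1 value — and the period has length 6.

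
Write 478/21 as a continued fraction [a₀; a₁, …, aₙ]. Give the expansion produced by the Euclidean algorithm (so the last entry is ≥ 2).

478 = 22*21 + 16
21 = 1*16 + 5
16 = 3*5 + 1
5 = 5*1 + 0  (stop)
So 478/21 = [22; 1, 3, 5].

[22; 1, 3, 5]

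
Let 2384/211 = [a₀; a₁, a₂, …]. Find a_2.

2384 = 11·211 + 63   →  a_0 = 11
211 = 3·63 + 22   →  a_1 = 3
63 = 2·22 + 19   →  a_2 = 2

2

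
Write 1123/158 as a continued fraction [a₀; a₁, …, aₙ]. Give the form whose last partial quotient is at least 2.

[7; 9, 3, 2, 2]

1123 = 7*158 + 17
158 = 9*17 + 5
17 = 3*5 + 2
5 = 2*2 + 1
2 = 2*1 + 0  (stop)
So 1123/158 = [7; 9, 3, 2, 2].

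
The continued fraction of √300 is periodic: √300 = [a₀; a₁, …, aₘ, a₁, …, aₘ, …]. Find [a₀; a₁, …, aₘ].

a₀ = ⌊√300⌋ = 17.
With m₀=0, d₀=1 and mₖ₊₁ = dₖaₖ − mₖ, dₖ₊₁ = (n − mₖ₊₁²)/dₖ, aₖ₊₁ = ⌊(a₀+mₖ₊₁)/dₖ₊₁⌋:
  k=1: m=17, d=11, a=3
  k=2: m=16, d=4, a=8
  k=3: m=16, d=11, a=3
  k=4: m=17, d=1, a=34
d=1 and a=2a₀=34 at k=4, so the next step gives (m, d) = (17, 11) again — its k=1 value — and the period has length 4.

[17; 3, 8, 3, 34]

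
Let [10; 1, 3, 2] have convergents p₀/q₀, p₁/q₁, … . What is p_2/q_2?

Using pₖ = aₖpₖ₋₁ + pₖ₋₂, qₖ = aₖqₖ₋₁ + qₖ₋₂ (with p₋₁=1, p₋₂=0, q₋₁=0, q₋₂=1):
  k=0: a=10, p=10, q=1
  k=1: a=1, p=11, q=1
  k=2: a=3, p=43, q=4

43/4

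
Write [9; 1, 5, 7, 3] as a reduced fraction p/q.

1328/135

Using pₖ = aₖpₖ₋₁ + pₖ₋₂ and qₖ = aₖqₖ₋₁ + qₖ₋₂:
  k=0: a=9, p=9, q=1
  k=1: a=1, p=10, q=1
  k=2: a=5, p=59, q=6
  k=3: a=7, p=423, q=43
  k=4: a=3, p=1328, q=135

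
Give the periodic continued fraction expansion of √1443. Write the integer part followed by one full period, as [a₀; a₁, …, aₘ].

a₀ = ⌊√1443⌋ = 37.
With m₀=0, d₀=1 and mₖ₊₁ = dₖaₖ − mₖ, dₖ₊₁ = (n − mₖ₊₁²)/dₖ, aₖ₊₁ = ⌊(a₀+mₖ₊₁)/dₖ₊₁⌋:
  k=1: m=37, d=74, a=1
  k=2: m=37, d=1, a=74
d=1 and a=2a₀=74 at k=2, so the next step gives (m, d) = (37, 74) again — its k=1 value — and the period has length 2.

[37; 1, 74]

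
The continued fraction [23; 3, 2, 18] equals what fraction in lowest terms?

3004/129

Using pₖ = aₖpₖ₋₁ + pₖ₋₂ and qₖ = aₖqₖ₋₁ + qₖ₋₂:
  k=0: a=23, p=23, q=1
  k=1: a=3, p=70, q=3
  k=2: a=2, p=163, q=7
  k=3: a=18, p=3004, q=129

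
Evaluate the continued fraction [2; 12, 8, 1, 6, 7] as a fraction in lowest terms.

Fold from the inside: start with 7/1.
  6 + 1/7 = 43/7
  1 + 7/43 = 50/43
  8 + 43/50 = 443/50
  12 + 50/443 = 5366/443
  2 + 443/5366 = 11175/5366

11175/5366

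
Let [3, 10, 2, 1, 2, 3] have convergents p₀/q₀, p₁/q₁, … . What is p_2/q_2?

Using pₖ = aₖpₖ₋₁ + pₖ₋₂, qₖ = aₖqₖ₋₁ + qₖ₋₂ (with p₋₁=1, p₋₂=0, q₋₁=0, q₋₂=1):
  k=0: a=3, p=3, q=1
  k=1: a=10, p=31, q=10
  k=2: a=2, p=65, q=21

65/21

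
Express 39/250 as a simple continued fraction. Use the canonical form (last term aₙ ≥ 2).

[0; 6, 2, 2, 3, 2]

39 = 0×250 + 39
250 = 6×39 + 16
39 = 2×16 + 7
16 = 2×7 + 2
7 = 3×2 + 1
2 = 2×1 + 0  (stop)
So 39/250 = [0; 6, 2, 2, 3, 2].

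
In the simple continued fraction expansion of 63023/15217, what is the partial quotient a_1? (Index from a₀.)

63023 = 4·15217 + 2155   →  a_0 = 4
15217 = 7·2155 + 132   →  a_1 = 7

7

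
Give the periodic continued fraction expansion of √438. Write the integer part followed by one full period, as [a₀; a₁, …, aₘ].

[20; 1, 12, 1, 40]

a₀ = ⌊√438⌋ = 20.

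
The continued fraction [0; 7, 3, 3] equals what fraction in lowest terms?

10/73

Fold from the inside: start with 3/1.
  3 + 1/3 = 10/3
  7 + 3/10 = 73/10
  0 + 10/73 = 10/73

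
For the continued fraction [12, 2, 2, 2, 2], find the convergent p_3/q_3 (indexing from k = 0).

149/12

Using pₖ = aₖpₖ₋₁ + pₖ₋₂, qₖ = aₖqₖ₋₁ + qₖ₋₂ (with p₋₁=1, p₋₂=0, q₋₁=0, q₋₂=1):
  k=0: a=12, p=12, q=1
  k=1: a=2, p=25, q=2
  k=2: a=2, p=62, q=5
  k=3: a=2, p=149, q=12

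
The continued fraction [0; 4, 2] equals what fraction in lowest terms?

Fold from the inside: start with 2/1.
  4 + 1/2 = 9/2
  0 + 2/9 = 2/9

2/9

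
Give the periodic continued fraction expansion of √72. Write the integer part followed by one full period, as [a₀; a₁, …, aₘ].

[8; 2, 16]

a₀ = ⌊√72⌋ = 8.
With m₀=0, d₀=1 and mₖ₊₁ = dₖaₖ − mₖ, dₖ₊₁ = (n − mₖ₊₁²)/dₖ, aₖ₊₁ = ⌊(a₀+mₖ₊₁)/dₖ₊₁⌋:
  k=1: m=8, d=8, a=2
  k=2: m=8, d=1, a=16
d=1 and a=2a₀=16 at k=2, so the next step gives (m, d) = (8, 8) again — its k=1 value — and the period has length 2.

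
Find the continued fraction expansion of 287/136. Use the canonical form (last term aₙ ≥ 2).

[2; 9, 15]

287 = 2*136 + 15
136 = 9*15 + 1
15 = 15*1 + 0  (stop)
So 287/136 = [2; 9, 15].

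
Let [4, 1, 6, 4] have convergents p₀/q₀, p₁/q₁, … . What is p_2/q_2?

Using pₖ = aₖpₖ₋₁ + pₖ₋₂, qₖ = aₖqₖ₋₁ + qₖ₋₂ (with p₋₁=1, p₋₂=0, q₋₁=0, q₋₂=1):
  k=0: a=4, p=4, q=1
  k=1: a=1, p=5, q=1
  k=2: a=6, p=34, q=7

34/7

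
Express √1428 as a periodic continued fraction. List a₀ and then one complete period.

a₀ = ⌊√1428⌋ = 37.
With m₀=0, d₀=1 and mₖ₊₁ = dₖaₖ − mₖ, dₖ₊₁ = (n − mₖ₊₁²)/dₖ, aₖ₊₁ = ⌊(a₀+mₖ₊₁)/dₖ₊₁⌋:
  k=1: m=37, d=59, a=1
  k=2: m=22, d=16, a=3
  k=3: m=26, d=47, a=1
  k=4: m=21, d=21, a=2
  k=5: m=21, d=47, a=1
  k=6: m=26, d=16, a=3
  k=7: m=22, d=59, a=1
  k=8: m=37, d=1, a=74
d=1 and a=2a₀=74 at k=8, so the next step gives (m, d) = (37, 59) again — its k=1 value — and the period has length 8.

[37; 1, 3, 1, 2, 1, 3, 1, 74]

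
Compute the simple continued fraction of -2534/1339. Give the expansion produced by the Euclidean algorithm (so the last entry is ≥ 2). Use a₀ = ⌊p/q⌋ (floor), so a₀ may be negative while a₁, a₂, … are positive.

-2534 = -2×1339 + 144
1339 = 9×144 + 43
144 = 3×43 + 15
43 = 2×15 + 13
15 = 1×13 + 2
13 = 6×2 + 1
2 = 2×1 + 0  (stop)
So -2534/1339 = [-2; 9, 3, 2, 1, 6, 2].

[-2; 9, 3, 2, 1, 6, 2]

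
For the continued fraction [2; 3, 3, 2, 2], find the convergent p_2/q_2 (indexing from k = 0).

23/10

Using pₖ = aₖpₖ₋₁ + pₖ₋₂, qₖ = aₖqₖ₋₁ + qₖ₋₂ (with p₋₁=1, p₋₂=0, q₋₁=0, q₋₂=1):
  k=0: a=2, p=2, q=1
  k=1: a=3, p=7, q=3
  k=2: a=3, p=23, q=10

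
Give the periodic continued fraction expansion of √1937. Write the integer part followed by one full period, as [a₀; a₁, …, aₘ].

a₀ = ⌊√1937⌋ = 44.
With m₀=0, d₀=1 and mₖ₊₁ = dₖaₖ − mₖ, dₖ₊₁ = (n − mₖ₊₁²)/dₖ, aₖ₊₁ = ⌊(a₀+mₖ₊₁)/dₖ₊₁⌋:
  k=1: m=44, d=1, a=88
d=1 and a=2a₀=88 at k=1, so the next step gives (m, d) = (44, 1) again — its k=1 value — and the period has length 1.

[44; 88]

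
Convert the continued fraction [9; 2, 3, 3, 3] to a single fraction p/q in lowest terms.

Fold from the inside: start with 3/1.
  3 + 1/3 = 10/3
  3 + 3/10 = 33/10
  2 + 10/33 = 76/33
  9 + 33/76 = 717/76

717/76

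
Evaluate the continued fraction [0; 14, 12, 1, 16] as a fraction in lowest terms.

Fold from the inside: start with 16/1.
  1 + 1/16 = 17/16
  12 + 16/17 = 220/17
  14 + 17/220 = 3097/220
  0 + 220/3097 = 220/3097

220/3097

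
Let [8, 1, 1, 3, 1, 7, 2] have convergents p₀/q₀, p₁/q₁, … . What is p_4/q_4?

77/9

Using pₖ = aₖpₖ₋₁ + pₖ₋₂, qₖ = aₖqₖ₋₁ + qₖ₋₂ (with p₋₁=1, p₋₂=0, q₋₁=0, q₋₂=1):
  k=0: a=8, p=8, q=1
  k=1: a=1, p=9, q=1
  k=2: a=1, p=17, q=2
  k=3: a=3, p=60, q=7
  k=4: a=1, p=77, q=9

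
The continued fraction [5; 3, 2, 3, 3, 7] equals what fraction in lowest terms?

Using pₖ = aₖpₖ₋₁ + pₖ₋₂ and qₖ = aₖqₖ₋₁ + qₖ₋₂:
  k=0: a=5, p=5, q=1
  k=1: a=3, p=16, q=3
  k=2: a=2, p=37, q=7
  k=3: a=3, p=127, q=24
  k=4: a=3, p=418, q=79
  k=5: a=7, p=3053, q=577

3053/577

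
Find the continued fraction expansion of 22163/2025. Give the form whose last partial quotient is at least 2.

[10; 1, 17, 12, 2, 4]

22163 = 10×2025 + 1913
2025 = 1×1913 + 112
1913 = 17×112 + 9
112 = 12×9 + 4
9 = 2×4 + 1
4 = 4×1 + 0  (stop)
So 22163/2025 = [10; 1, 17, 12, 2, 4].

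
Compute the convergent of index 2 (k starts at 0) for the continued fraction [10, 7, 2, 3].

Using pₖ = aₖpₖ₋₁ + pₖ₋₂, qₖ = aₖqₖ₋₁ + qₖ₋₂ (with p₋₁=1, p₋₂=0, q₋₁=0, q₋₂=1):
  k=0: a=10, p=10, q=1
  k=1: a=7, p=71, q=7
  k=2: a=2, p=152, q=15

152/15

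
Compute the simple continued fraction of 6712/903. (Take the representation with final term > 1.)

[7; 2, 3, 4, 3, 9]

6712 = 7*903 + 391
903 = 2*391 + 121
391 = 3*121 + 28
121 = 4*28 + 9
28 = 3*9 + 1
9 = 9*1 + 0  (stop)
So 6712/903 = [7; 2, 3, 4, 3, 9].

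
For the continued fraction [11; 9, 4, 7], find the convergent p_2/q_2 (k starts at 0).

411/37

Using pₖ = aₖpₖ₋₁ + pₖ₋₂, qₖ = aₖqₖ₋₁ + qₖ₋₂ (with p₋₁=1, p₋₂=0, q₋₁=0, q₋₂=1):
  k=0: a=11, p=11, q=1
  k=1: a=9, p=100, q=9
  k=2: a=4, p=411, q=37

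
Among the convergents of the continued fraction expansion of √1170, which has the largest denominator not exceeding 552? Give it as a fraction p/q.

6499/190

√1170 = [34; 4, 1, 6, 1, 4, 68, …] (period length 6).
Convergents:
  p_0/q_0 = 34/1
  p_1/q_1 = 137/4
  p_2/q_2 = 171/5
  p_3/q_3 = 1163/34
  p_4/q_4 = 1334/39
  p_5/q_5 = 6499/190
  p_6/q_6 = 443266/12959
q_5 = 190 ≤ 552 < 12959 = q_6, so the answer is 6499/190.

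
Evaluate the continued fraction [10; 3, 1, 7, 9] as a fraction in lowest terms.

2903/283

Using pₖ = aₖpₖ₋₁ + pₖ₋₂ and qₖ = aₖqₖ₋₁ + qₖ₋₂:
  k=0: a=10, p=10, q=1
  k=1: a=3, p=31, q=3
  k=2: a=1, p=41, q=4
  k=3: a=7, p=318, q=31
  k=4: a=9, p=2903, q=283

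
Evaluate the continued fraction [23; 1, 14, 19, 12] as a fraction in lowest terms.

Using pₖ = aₖpₖ₋₁ + pₖ₋₂ and qₖ = aₖqₖ₋₁ + qₖ₋₂:
  k=0: a=23, p=23, q=1
  k=1: a=1, p=24, q=1
  k=2: a=14, p=359, q=15
  k=3: a=19, p=6845, q=286
  k=4: a=12, p=82499, q=3447

82499/3447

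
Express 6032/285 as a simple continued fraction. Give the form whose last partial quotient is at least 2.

6032 = 21·285 + 47
285 = 6·47 + 3
47 = 15·3 + 2
3 = 1·2 + 1
2 = 2·1 + 0  (stop)
So 6032/285 = [21; 6, 15, 1, 2].

[21; 6, 15, 1, 2]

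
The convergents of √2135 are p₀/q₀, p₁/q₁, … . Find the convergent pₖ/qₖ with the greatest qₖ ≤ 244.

√2135 = [46; 4, 1, 5, 1, 4, 92, …] (period length 6).
Convergents:
  p_0/q_0 = 46/1
  p_1/q_1 = 185/4
  p_2/q_2 = 231/5
  p_3/q_3 = 1340/29
  p_4/q_4 = 1571/34
  p_5/q_5 = 7624/165
  p_6/q_6 = 702979/15214
q_5 = 165 ≤ 244 < 15214 = q_6, so the answer is 7624/165.

7624/165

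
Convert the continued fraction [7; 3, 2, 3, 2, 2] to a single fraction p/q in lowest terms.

977/134

Using pₖ = aₖpₖ₋₁ + pₖ₋₂ and qₖ = aₖqₖ₋₁ + qₖ₋₂:
  k=0: a=7, p=7, q=1
  k=1: a=3, p=22, q=3
  k=2: a=2, p=51, q=7
  k=3: a=3, p=175, q=24
  k=4: a=2, p=401, q=55
  k=5: a=2, p=977, q=134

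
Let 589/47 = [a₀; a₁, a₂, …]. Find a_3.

7

589 = 12·47 + 25   →  a_0 = 12
47 = 1·25 + 22   →  a_1 = 1
25 = 1·22 + 3   →  a_2 = 1
22 = 7·3 + 1   →  a_3 = 7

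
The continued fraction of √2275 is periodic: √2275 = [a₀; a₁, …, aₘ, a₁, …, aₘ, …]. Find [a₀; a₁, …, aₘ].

[47; 1, 2, 3, 2, 1, 94]

a₀ = ⌊√2275⌋ = 47.
With m₀=0, d₀=1 and mₖ₊₁ = dₖaₖ − mₖ, dₖ₊₁ = (n − mₖ₊₁²)/dₖ, aₖ₊₁ = ⌊(a₀+mₖ₊₁)/dₖ₊₁⌋:
  k=1: m=47, d=66, a=1
  k=2: m=19, d=29, a=2
  k=3: m=39, d=26, a=3
  k=4: m=39, d=29, a=2
  k=5: m=19, d=66, a=1
  k=6: m=47, d=1, a=94
d=1 and a=2a₀=94 at k=6, so the next step gives (m, d) = (47, 66) again — its k=1 value — and the period has length 6.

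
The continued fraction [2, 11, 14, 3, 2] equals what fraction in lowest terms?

Fold from the inside: start with 2/1.
  3 + 1/2 = 7/2
  14 + 2/7 = 100/7
  11 + 7/100 = 1107/100
  2 + 100/1107 = 2314/1107

2314/1107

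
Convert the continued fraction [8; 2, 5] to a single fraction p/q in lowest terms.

Fold from the inside: start with 5/1.
  2 + 1/5 = 11/5
  8 + 5/11 = 93/11

93/11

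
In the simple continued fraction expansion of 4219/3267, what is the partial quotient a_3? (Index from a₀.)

3

4219 = 1·3267 + 952   →  a_0 = 1
3267 = 3·952 + 411   →  a_1 = 3
952 = 2·411 + 130   →  a_2 = 2
411 = 3·130 + 21   →  a_3 = 3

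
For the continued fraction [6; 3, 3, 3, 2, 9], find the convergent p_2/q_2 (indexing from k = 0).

63/10

Using pₖ = aₖpₖ₋₁ + pₖ₋₂, qₖ = aₖqₖ₋₁ + qₖ₋₂ (with p₋₁=1, p₋₂=0, q₋₁=0, q₋₂=1):
  k=0: a=6, p=6, q=1
  k=1: a=3, p=19, q=3
  k=2: a=3, p=63, q=10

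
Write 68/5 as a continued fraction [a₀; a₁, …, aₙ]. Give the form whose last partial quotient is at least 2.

[13; 1, 1, 2]

68 = 13·5 + 3
5 = 1·3 + 2
3 = 1·2 + 1
2 = 2·1 + 0  (stop)
So 68/5 = [13; 1, 1, 2].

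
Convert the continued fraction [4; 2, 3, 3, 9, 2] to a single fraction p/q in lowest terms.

Fold from the inside: start with 2/1.
  9 + 1/2 = 19/2
  3 + 2/19 = 59/19
  3 + 19/59 = 196/59
  2 + 59/196 = 451/196
  4 + 196/451 = 2000/451

2000/451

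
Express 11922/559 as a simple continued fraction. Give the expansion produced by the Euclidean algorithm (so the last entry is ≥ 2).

11922 = 21×559 + 183
559 = 3×183 + 10
183 = 18×10 + 3
10 = 3×3 + 1
3 = 3×1 + 0  (stop)
So 11922/559 = [21; 3, 18, 3, 3].

[21; 3, 18, 3, 3]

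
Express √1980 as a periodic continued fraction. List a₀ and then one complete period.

[44; 2, 88]

a₀ = ⌊√1980⌋ = 44.
With m₀=0, d₀=1 and mₖ₊₁ = dₖaₖ − mₖ, dₖ₊₁ = (n − mₖ₊₁²)/dₖ, aₖ₊₁ = ⌊(a₀+mₖ₊₁)/dₖ₊₁⌋:
  k=1: m=44, d=44, a=2
  k=2: m=44, d=1, a=88
d=1 and a=2a₀=88 at k=2, so the next step gives (m, d) = (44, 44) again — its k=1 value — and the period has length 2.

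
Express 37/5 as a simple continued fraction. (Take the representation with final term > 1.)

[7; 2, 2]

37 = 7·5 + 2
5 = 2·2 + 1
2 = 2·1 + 0  (stop)
So 37/5 = [7; 2, 2].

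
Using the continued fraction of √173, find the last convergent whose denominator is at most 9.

92/7

√173 = [13; 6, 1, 1, 6, 26, …] (period length 5).
Convergents:
  p_0/q_0 = 13/1
  p_1/q_1 = 79/6
  p_2/q_2 = 92/7
  p_3/q_3 = 171/13
q_2 = 7 ≤ 9 < 13 = q_3, so the answer is 92/7.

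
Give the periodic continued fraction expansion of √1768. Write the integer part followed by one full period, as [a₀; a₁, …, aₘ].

a₀ = ⌊√1768⌋ = 42.

[42; 21, 84]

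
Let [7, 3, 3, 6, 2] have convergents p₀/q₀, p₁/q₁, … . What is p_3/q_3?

460/63

Using pₖ = aₖpₖ₋₁ + pₖ₋₂, qₖ = aₖqₖ₋₁ + qₖ₋₂ (with p₋₁=1, p₋₂=0, q₋₁=0, q₋₂=1):
  k=0: a=7, p=7, q=1
  k=1: a=3, p=22, q=3
  k=2: a=3, p=73, q=10
  k=3: a=6, p=460, q=63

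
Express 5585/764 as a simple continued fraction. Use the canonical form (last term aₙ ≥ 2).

[7; 3, 4, 2, 8, 3]

5585 = 7×764 + 237
764 = 3×237 + 53
237 = 4×53 + 25
53 = 2×25 + 3
25 = 8×3 + 1
3 = 3×1 + 0  (stop)
So 5585/764 = [7; 3, 4, 2, 8, 3].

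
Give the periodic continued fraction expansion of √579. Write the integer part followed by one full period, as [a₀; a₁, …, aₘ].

a₀ = ⌊√579⌋ = 24.
With m₀=0, d₀=1 and mₖ₊₁ = dₖaₖ − mₖ, dₖ₊₁ = (n − mₖ₊₁²)/dₖ, aₖ₊₁ = ⌊(a₀+mₖ₊₁)/dₖ₊₁⌋:
  k=1: m=24, d=3, a=16
  k=2: m=24, d=1, a=48
d=1 and a=2a₀=48 at k=2, so the next step gives (m, d) = (24, 3) again — its k=1 value — and the period has length 2.

[24; 16, 48]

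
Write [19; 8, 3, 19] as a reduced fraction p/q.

Fold from the inside: start with 19/1.
  3 + 1/19 = 58/19
  8 + 19/58 = 483/58
  19 + 58/483 = 9235/483

9235/483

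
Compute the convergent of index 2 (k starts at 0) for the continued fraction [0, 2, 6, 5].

6/13

Using pₖ = aₖpₖ₋₁ + pₖ₋₂, qₖ = aₖqₖ₋₁ + qₖ₋₂ (with p₋₁=1, p₋₂=0, q₋₁=0, q₋₂=1):
  k=0: a=0, p=0, q=1
  k=1: a=2, p=1, q=2
  k=2: a=6, p=6, q=13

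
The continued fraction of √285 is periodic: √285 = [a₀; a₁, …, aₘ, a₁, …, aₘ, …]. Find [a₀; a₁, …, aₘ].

[16; 1, 7, 2, 7, 1, 32]

a₀ = ⌊√285⌋ = 16.
With m₀=0, d₀=1 and mₖ₊₁ = dₖaₖ − mₖ, dₖ₊₁ = (n − mₖ₊₁²)/dₖ, aₖ₊₁ = ⌊(a₀+mₖ₊₁)/dₖ₊₁⌋:
  k=1: m=16, d=29, a=1
  k=2: m=13, d=4, a=7
  k=3: m=15, d=15, a=2
  k=4: m=15, d=4, a=7
  k=5: m=13, d=29, a=1
  k=6: m=16, d=1, a=32
d=1 and a=2a₀=32 at k=6, so the next step gives (m, d) = (16, 29) again — its k=1 value — and the period has length 6.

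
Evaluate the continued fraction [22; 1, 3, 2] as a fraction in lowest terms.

Fold from the inside: start with 2/1.
  3 + 1/2 = 7/2
  1 + 2/7 = 9/7
  22 + 7/9 = 205/9

205/9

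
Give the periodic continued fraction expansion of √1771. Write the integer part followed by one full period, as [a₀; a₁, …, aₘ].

[42; 12, 84]

a₀ = ⌊√1771⌋ = 42.
With m₀=0, d₀=1 and mₖ₊₁ = dₖaₖ − mₖ, dₖ₊₁ = (n − mₖ₊₁²)/dₖ, aₖ₊₁ = ⌊(a₀+mₖ₊₁)/dₖ₊₁⌋:
  k=1: m=42, d=7, a=12
  k=2: m=42, d=1, a=84
d=1 and a=2a₀=84 at k=2, so the next step gives (m, d) = (42, 7) again — its k=1 value — and the period has length 2.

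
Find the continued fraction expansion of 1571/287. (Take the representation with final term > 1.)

[5; 2, 9, 15]

1571 = 5*287 + 136
287 = 2*136 + 15
136 = 9*15 + 1
15 = 15*1 + 0  (stop)
So 1571/287 = [5; 2, 9, 15].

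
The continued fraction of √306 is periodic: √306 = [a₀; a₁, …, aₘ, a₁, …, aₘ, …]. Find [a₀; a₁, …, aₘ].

[17; 2, 34]

a₀ = ⌊√306⌋ = 17.
With m₀=0, d₀=1 and mₖ₊₁ = dₖaₖ − mₖ, dₖ₊₁ = (n − mₖ₊₁²)/dₖ, aₖ₊₁ = ⌊(a₀+mₖ₊₁)/dₖ₊₁⌋:
  k=1: m=17, d=17, a=2
  k=2: m=17, d=1, a=34
d=1 and a=2a₀=34 at k=2, so the next step gives (m, d) = (17, 17) again — its k=1 value — and the period has length 2.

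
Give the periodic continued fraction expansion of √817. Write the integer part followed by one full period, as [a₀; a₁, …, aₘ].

[28; 1, 1, 2, 1, 1, 56]

a₀ = ⌊√817⌋ = 28.
With m₀=0, d₀=1 and mₖ₊₁ = dₖaₖ − mₖ, dₖ₊₁ = (n − mₖ₊₁²)/dₖ, aₖ₊₁ = ⌊(a₀+mₖ₊₁)/dₖ₊₁⌋:
  k=1: m=28, d=33, a=1
  k=2: m=5, d=24, a=1
  k=3: m=19, d=19, a=2
  k=4: m=19, d=24, a=1
  k=5: m=5, d=33, a=1
  k=6: m=28, d=1, a=56
d=1 and a=2a₀=56 at k=6, so the next step gives (m, d) = (28, 33) again — its k=1 value — and the period has length 6.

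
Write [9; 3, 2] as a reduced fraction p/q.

65/7

Fold from the inside: start with 2/1.
  3 + 1/2 = 7/2
  9 + 2/7 = 65/7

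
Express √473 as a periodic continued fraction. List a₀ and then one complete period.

a₀ = ⌊√473⌋ = 21.
With m₀=0, d₀=1 and mₖ₊₁ = dₖaₖ − mₖ, dₖ₊₁ = (n − mₖ₊₁²)/dₖ, aₖ₊₁ = ⌊(a₀+mₖ₊₁)/dₖ₊₁⌋:
  k=1: m=21, d=32, a=1
  k=2: m=11, d=11, a=2
  k=3: m=11, d=32, a=1
  k=4: m=21, d=1, a=42
d=1 and a=2a₀=42 at k=4, so the next step gives (m, d) = (21, 32) again — its k=1 value — and the period has length 4.

[21; 1, 2, 1, 42]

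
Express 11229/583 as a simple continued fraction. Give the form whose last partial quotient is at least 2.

[19; 3, 1, 5, 12, 2]

11229 = 19*583 + 152
583 = 3*152 + 127
152 = 1*127 + 25
127 = 5*25 + 2
25 = 12*2 + 1
2 = 2*1 + 0  (stop)
So 11229/583 = [19; 3, 1, 5, 12, 2].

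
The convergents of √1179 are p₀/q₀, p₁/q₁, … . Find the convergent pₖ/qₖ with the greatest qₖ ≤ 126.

√1179 = [34; 2, 1, 33, 1, 2, 68, …] (period length 6).
Convergents:
  p_0/q_0 = 34/1
  p_1/q_1 = 69/2
  p_2/q_2 = 103/3
  p_3/q_3 = 3468/101
  p_4/q_4 = 3571/104
  p_5/q_5 = 10610/309
q_4 = 104 ≤ 126 < 309 = q_5, so the answer is 3571/104.

3571/104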